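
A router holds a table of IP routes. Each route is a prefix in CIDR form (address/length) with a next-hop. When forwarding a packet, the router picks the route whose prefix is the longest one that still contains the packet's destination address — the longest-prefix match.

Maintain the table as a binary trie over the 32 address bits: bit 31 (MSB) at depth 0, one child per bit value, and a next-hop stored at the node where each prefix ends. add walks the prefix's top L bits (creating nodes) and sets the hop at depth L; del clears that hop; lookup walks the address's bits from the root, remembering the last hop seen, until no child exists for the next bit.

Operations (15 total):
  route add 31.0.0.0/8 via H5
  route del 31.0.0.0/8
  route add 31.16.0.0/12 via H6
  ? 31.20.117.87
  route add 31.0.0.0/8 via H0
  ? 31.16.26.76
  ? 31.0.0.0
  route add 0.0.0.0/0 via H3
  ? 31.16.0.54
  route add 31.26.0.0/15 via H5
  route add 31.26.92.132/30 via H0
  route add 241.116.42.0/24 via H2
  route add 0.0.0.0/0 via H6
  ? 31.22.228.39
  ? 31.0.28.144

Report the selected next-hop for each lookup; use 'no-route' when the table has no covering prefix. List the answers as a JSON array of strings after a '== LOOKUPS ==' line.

Apply in order:
  add 31.0.0.0/8 -> H5 at depth 8
  del 31.0.0.0/8 (clear depth 8)
  add 31.16.0.0/12 -> H6 at depth 12
  Q 31.20.117.87: descend 000111110001 ; hops seen [H6] ; pick H6
  add 31.0.0.0/8 -> H0 at depth 8
  Q 31.16.26.76: descend 000111110001 ; hops seen [H0,H6] ; pick H6
  Q 31.0.0.0: descend 00011111000 ; hops seen [H0] ; pick H0
  add 0.0.0.0/0 -> H3 at depth 0
  Q 31.16.0.54: descend 000111110001 ; hops seen [H3,H0,H6] ; pick H6
  add 31.26.0.0/15 -> H5 at depth 15
  add 31.26.92.132/30 -> H0 at depth 30
  add 241.116.42.0/24 -> H2 at depth 24
  add 0.0.0.0/0 -> H6 at depth 0
  Q 31.22.228.39: descend 000111110001 ; hops seen [H6,H0,H6] ; pick H6
  Q 31.0.28.144: descend 00011111000 ; hops seen [H6,H0] ; pick H0

== LOOKUPS ==
["H6","H6","H0","H6","H6","H0"]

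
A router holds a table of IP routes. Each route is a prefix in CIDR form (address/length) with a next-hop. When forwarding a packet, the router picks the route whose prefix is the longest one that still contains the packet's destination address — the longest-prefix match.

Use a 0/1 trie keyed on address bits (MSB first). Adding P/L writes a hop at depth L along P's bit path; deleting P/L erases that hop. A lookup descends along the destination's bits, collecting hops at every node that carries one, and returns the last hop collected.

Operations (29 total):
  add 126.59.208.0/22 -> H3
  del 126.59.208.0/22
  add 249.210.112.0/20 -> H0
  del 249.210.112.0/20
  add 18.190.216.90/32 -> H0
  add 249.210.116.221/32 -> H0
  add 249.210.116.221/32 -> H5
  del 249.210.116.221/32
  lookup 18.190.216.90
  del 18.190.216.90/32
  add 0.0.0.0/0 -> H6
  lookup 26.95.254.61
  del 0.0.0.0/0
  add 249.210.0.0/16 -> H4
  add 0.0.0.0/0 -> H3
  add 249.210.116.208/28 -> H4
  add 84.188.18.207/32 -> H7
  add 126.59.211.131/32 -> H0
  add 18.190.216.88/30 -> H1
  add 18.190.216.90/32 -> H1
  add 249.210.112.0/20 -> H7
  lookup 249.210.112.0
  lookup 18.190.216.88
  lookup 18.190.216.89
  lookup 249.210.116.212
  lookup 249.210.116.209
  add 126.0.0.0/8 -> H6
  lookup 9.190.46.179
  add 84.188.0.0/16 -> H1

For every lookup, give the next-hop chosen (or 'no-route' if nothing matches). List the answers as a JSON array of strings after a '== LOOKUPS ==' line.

Trace:
  add 126.59.208.0/22 -> H3 at depth 22
  del 126.59.208.0/22 (clear depth 22)
  add 249.210.112.0/20 -> H0 at depth 20
  del 249.210.112.0/20 (clear depth 20)
  add 18.190.216.90/32 -> H0 at depth 32
  add 249.210.116.221/32 -> H0 at depth 32
  add 249.210.116.221/32 -> H5 at depth 32
  del 249.210.116.221/32 (clear depth 32)
  ? 18.190.216.90  path d0:-→d1:-→d2:-→d3:-→d4:-→d5:-→d6:-→d7:-→d8:-→d9:-→d10:-→d11:-→d12:-→d13:-→d14:-→d15:-→d16:-→d17:-→d18:-→d19:-→d20:-→d21:-→d22:-→d23:-→d24:-→d25:-→d26:-→d27:-→d28:-→d29:-→d30:-→d31:-→d32:H0  best=H0
  del 18.190.216.90/32 (clear depth 32)
  add 0.0.0.0/0 -> H6 at depth 0
  ? 26.95.254.61  path d0:H6→d1:-→d2:-→d3:-→d4:-  best=H6
  del 0.0.0.0/0 (clear depth 0)
  add 249.210.0.0/16 -> H4 at depth 16
  add 0.0.0.0/0 -> H3 at depth 0
  add 249.210.116.208/28 -> H4 at depth 28
  add 84.188.18.207/32 -> H7 at depth 32
  add 126.59.211.131/32 -> H0 at depth 32
  add 18.190.216.88/30 -> H1 at depth 30
  add 18.190.216.90/32 -> H1 at depth 32
  add 249.210.112.0/20 -> H7 at depth 20
  ? 249.210.112.0  path d0:H3→d1:-→d2:-→d3:-→d4:-→d5:-→d6:-→d7:-→d8:-→d9:-→d10:-→d11:-→d12:-→d13:-→d14:-→d15:-→d16:H4→d17:-→d18:-→d19:-→d20:H7→d21:-  best=H7
  ? 18.190.216.88  path d0:H3→d1:-→d2:-→d3:-→d4:-→d5:-→d6:-→d7:-→d8:-→d9:-→d10:-→d11:-→d12:-→d13:-→d14:-→d15:-→d16:-→d17:-→d18:-→d19:-→d20:-→d21:-→d22:-→d23:-→d24:-→d25:-→d26:-→d27:-→d28:-→d29:-→d30:H1  best=H1
  ? 18.190.216.89  path d0:H3→d1:-→d2:-→d3:-→d4:-→d5:-→d6:-→d7:-→d8:-→d9:-→d10:-→d11:-→d12:-→d13:-→d14:-→d15:-→d16:-→d17:-→d18:-→d19:-→d20:-→d21:-→d22:-→d23:-→d24:-→d25:-→d26:-→d27:-→d28:-→d29:-→d30:H1  best=H1
  ? 249.210.116.212  path d0:H3→d1:-→d2:-→d3:-→d4:-→d5:-→d6:-→d7:-→d8:-→d9:-→d10:-→d11:-→d12:-→d13:-→d14:-→d15:-→d16:H4→d17:-→d18:-→d19:-→d20:H7→d21:-→d22:-→d23:-→d24:-→d25:-→d26:-→d27:-→d28:H4  best=H4
  ? 249.210.116.209  path d0:H3→d1:-→d2:-→d3:-→d4:-→d5:-→d6:-→d7:-→d8:-→d9:-→d10:-→d11:-→d12:-→d13:-→d14:-→d15:-→d16:H4→d17:-→d18:-→d19:-→d20:H7→d21:-→d22:-→d23:-→d24:-→d25:-→d26:-→d27:-→d28:H4  best=H4
  add 126.0.0.0/8 -> H6 at depth 8
  ? 9.190.46.179  path d0:H3→d1:-→d2:-→d3:-  best=H3
  add 84.188.0.0/16 -> H1 at depth 16

== LOOKUPS ==
["H0","H6","H7","H1","H1","H4","H4","H3"]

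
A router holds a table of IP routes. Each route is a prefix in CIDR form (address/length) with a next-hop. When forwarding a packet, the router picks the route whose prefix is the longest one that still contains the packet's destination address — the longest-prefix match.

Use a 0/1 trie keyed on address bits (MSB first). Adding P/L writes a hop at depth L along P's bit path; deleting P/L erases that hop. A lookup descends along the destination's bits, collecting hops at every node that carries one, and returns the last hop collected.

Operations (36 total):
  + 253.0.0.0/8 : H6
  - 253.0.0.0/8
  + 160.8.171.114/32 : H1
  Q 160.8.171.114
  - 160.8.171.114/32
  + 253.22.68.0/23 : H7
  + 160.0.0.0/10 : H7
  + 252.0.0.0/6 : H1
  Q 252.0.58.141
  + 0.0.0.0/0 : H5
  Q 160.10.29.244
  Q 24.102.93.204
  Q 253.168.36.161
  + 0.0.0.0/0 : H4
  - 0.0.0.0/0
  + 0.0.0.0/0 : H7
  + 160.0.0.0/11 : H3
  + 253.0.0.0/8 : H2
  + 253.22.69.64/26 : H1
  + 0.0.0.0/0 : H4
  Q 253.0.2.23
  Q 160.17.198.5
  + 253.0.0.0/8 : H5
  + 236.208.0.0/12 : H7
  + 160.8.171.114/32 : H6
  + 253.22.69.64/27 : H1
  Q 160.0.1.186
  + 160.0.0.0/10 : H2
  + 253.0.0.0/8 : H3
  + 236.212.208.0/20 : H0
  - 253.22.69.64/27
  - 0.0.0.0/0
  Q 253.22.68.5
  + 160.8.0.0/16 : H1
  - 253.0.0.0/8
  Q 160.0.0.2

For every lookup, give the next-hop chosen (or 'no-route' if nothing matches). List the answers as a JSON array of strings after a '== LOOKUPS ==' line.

Apply in order:
  add 253.0.0.0/8 -> H6 at depth 8
  - 253.0.0.0/8 clear@8
  add 160.8.171.114/32 -> H1 at depth 32
  lookup 160.8.171.114: bits 10100000000010001010101101110010 walk d0:-→d1:-→d2:-→d3:-→d4:-→d5:-→d6:-→d7:-→d8:-→d9:-→d10:-→d11:-→d12:-→d13:-→d14:-→d15:-→d16:-→d17:-→d18:-→d19:-→d20:-→d21:-→d22:-→d23:-→d24:-→d25:-→d26:-→d27:-→d28:-→d29:-→d30:-→d31:-→d32:H1 -> H1
  - 160.8.171.114/32 clear@32
  add 253.22.68.0/23 -> H7 at depth 23
  add 160.0.0.0/10 -> H7 at depth 10
  add 252.0.0.0/6 -> H1 at depth 6
  lookup 252.0.58.141: bits 1111110 walk d0:-→d1:-→d2:-→d3:-→d4:-→d5:-→d6:H1→d7:- -> H1
  add 0.0.0.0/0 -> H5 at depth 0
  lookup 160.10.29.244: bits 10100000000010 walk d0:H5→d1:-→d2:-→d3:-→d4:-→d5:-→d6:-→d7:-→d8:-→d9:-→d10:H7→d11:-→d12:-→d13:-→d14:- -> H7
  lookup 24.102.93.204: bits ε walk d0:H5 -> H5
  lookup 253.168.36.161: bits 11111101 walk d0:H5→d1:-→d2:-→d3:-→d4:-→d5:-→d6:H1→d7:-→d8:- -> H1
  add 0.0.0.0/0 -> H4 at depth 0
  - 0.0.0.0/0 clear@0
  add 0.0.0.0/0 -> H7 at depth 0
  add 160.0.0.0/11 -> H3 at depth 11
  add 253.0.0.0/8 -> H2 at depth 8
  add 253.22.69.64/26 -> H1 at depth 26
  add 0.0.0.0/0 -> H4 at depth 0
  lookup 253.0.2.23: bits 11111101000 walk d0:H4→d1:-→d2:-→d3:-→d4:-→d5:-→d6:H1→d7:-→d8:H2→d9:-→d10:-→d11:- -> H2
  lookup 160.17.198.5: bits 10100000000 walk d0:H4→d1:-→d2:-→d3:-→d4:-→d5:-→d6:-→d7:-→d8:-→d9:-→d10:H7→d11:H3 -> H3
  add 253.0.0.0/8 -> H5 at depth 8
  add 236.208.0.0/12 -> H7 at depth 12
  add 160.8.171.114/32 -> H6 at depth 32
  add 253.22.69.64/27 -> H1 at depth 27
  lookup 160.0.1.186: bits 101000000000 walk d0:H4→d1:-→d2:-→d3:-→d4:-→d5:-→d6:-→d7:-→d8:-→d9:-→d10:H7→d11:H3→d12:- -> H3
  add 160.0.0.0/10 -> H2 at depth 10
  add 253.0.0.0/8 -> H3 at depth 8
  add 236.212.208.0/20 -> H0 at depth 20
  - 253.22.69.64/27 clear@27
  - 0.0.0.0/0 clear@0
  lookup 253.22.68.5: bits 11111101000101100100010 walk d0:-→d1:-→d2:-→d3:-→d4:-→d5:-→d6:H1→d7:-→d8:H3→d9:-→d10:-→d11:-→d12:-→d13:-→d14:-→d15:-→d16:-→d17:-→d18:-→d19:-→d20:-→d21:-→d22:-→d23:H7 -> H7
  add 160.8.0.0/16 -> H1 at depth 16
  - 253.0.0.0/8 clear@8
  lookup 160.0.0.2: bits 101000000000 walk d0:-→d1:-→d2:-→d3:-→d4:-→d5:-→d6:-→d7:-→d8:-→d9:-→d10:H2→d11:H3→d12:- -> H3

== LOOKUPS ==
["H1","H1","H7","H5","H1","H2","H3","H3","H7","H3"]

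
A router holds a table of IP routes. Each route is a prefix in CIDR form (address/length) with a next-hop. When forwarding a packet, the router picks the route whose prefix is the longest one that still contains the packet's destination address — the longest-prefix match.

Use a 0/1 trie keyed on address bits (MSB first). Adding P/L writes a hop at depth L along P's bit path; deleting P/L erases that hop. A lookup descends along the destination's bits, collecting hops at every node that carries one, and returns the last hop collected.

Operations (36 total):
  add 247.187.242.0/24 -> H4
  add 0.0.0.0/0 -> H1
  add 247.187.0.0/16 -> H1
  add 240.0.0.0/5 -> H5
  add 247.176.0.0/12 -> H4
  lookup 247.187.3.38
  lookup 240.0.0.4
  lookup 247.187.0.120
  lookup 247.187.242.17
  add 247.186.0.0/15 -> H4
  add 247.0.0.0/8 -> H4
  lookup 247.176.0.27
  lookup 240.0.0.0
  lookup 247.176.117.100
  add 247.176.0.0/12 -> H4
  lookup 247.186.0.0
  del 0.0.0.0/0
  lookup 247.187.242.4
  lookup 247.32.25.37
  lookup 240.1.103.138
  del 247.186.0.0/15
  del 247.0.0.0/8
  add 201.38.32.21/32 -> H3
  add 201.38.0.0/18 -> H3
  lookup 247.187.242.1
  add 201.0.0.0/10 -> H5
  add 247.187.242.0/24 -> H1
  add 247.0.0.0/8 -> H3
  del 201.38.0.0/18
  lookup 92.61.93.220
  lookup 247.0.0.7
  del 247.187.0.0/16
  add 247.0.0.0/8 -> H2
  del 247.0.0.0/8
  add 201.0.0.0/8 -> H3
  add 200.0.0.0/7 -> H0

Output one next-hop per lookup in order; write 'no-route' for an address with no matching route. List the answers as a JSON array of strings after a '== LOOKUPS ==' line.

Apply in order:
  + 247.187.242.0/24 (H4) depth=24
  + 0.0.0.0/0 (H1) depth=0
  + 247.187.0.0/16 (H1) depth=16
  + 240.0.0.0/5 (H5) depth=5
  + 247.176.0.0/12 (H4) depth=12
  ? 247.187.3.38  path d0:H1→d1:-→d2:-→d3:-→d4:-→d5:H5→d6:-→d7:-→d8:-→d9:-→d10:-→d11:-→d12:H4→d13:-→d14:-→d15:-→d16:H1  best=H1
  ? 240.0.0.4  path d0:H1→d1:-→d2:-→d3:-→d4:-→d5:H5  best=H5
  ? 247.187.0.120  path d0:H1→d1:-→d2:-→d3:-→d4:-→d5:H5→d6:-→d7:-→d8:-→d9:-→d10:-→d11:-→d12:H4→d13:-→d14:-→d15:-→d16:H1  best=H1
  ? 247.187.242.17  path d0:H1→d1:-→d2:-→d3:-→d4:-→d5:H5→d6:-→d7:-→d8:-→d9:-→d10:-→d11:-→d12:H4→d13:-→d14:-→d15:-→d16:H1→d17:-→d18:-→d19:-→d20:-→d21:-→d22:-→d23:-→d24:H4  best=H4
  + 247.186.0.0/15 (H4) depth=15
  + 247.0.0.0/8 (H4) depth=8
  ? 247.176.0.27  path d0:H1→d1:-→d2:-→d3:-→d4:-→d5:H5→d6:-→d7:-→d8:H4→d9:-→d10:-→d11:-→d12:H4  best=H4
  ? 240.0.0.0  path d0:H1→d1:-→d2:-→d3:-→d4:-→d5:H5  best=H5
  ? 247.176.117.100  path d0:H1→d1:-→d2:-→d3:-→d4:-→d5:H5→d6:-→d7:-→d8:H4→d9:-→d10:-→d11:-→d12:H4  best=H4
  + 247.176.0.0/12 (H4) depth=12
  ? 247.186.0.0  path d0:H1→d1:-→d2:-→d3:-→d4:-→d5:H5→d6:-→d7:-→d8:H4→d9:-→d10:-→d11:-→d12:H4→d13:-→d14:-→d15:H4  best=H4
  del 0.0.0.0/0 (clear depth 0)
  ? 247.187.242.4  path d0:-→d1:-→d2:-→d3:-→d4:-→d5:H5→d6:-→d7:-→d8:H4→d9:-→d10:-→d11:-→d12:H4→d13:-→d14:-→d15:H4→d16:H1→d17:-→d18:-→d19:-→d20:-→d21:-→d22:-→d23:-→d24:H4  best=H4
  ? 247.32.25.37  path d0:-→d1:-→d2:-→d3:-→d4:-→d5:H5→d6:-→d7:-→d8:H4  best=H4
  ? 240.1.103.138  path d0:-→d1:-→d2:-→d3:-→d4:-→d5:H5  best=H5
  del 247.186.0.0/15 (clear depth 15)
  del 247.0.0.0/8 (clear depth 8)
  + 201.38.32.21/32 (H3) depth=32
  + 201.38.0.0/18 (H3) depth=18
  ? 247.187.242.1  path d0:-→d1:-→d2:-→d3:-→d4:-→d5:H5→d6:-→d7:-→d8:-→d9:-→d10:-→d11:-→d12:H4→d13:-→d14:-→d15:-→d16:H1→d17:-→d18:-→d19:-→d20:-→d21:-→d22:-→d23:-→d24:H4  best=H4
  + 201.0.0.0/10 (H5) depth=10
  + 247.187.242.0/24 (H1) depth=24
  + 247.0.0.0/8 (H3) depth=8
  del 201.38.0.0/18 (clear depth 18)
  ? 92.61.93.220  path d0:-  best=no-route
  ? 247.0.0.7  path d0:-→d1:-→d2:-→d3:-→d4:-→d5:H5→d6:-→d7:-→d8:H3  best=H3
  del 247.187.0.0/16 (clear depth 16)
  + 247.0.0.0/8 (H2) depth=8
  del 247.0.0.0/8 (clear depth 8)
  + 201.0.0.0/8 (H3) depth=8
  + 200.0.0.0/7 (H0) depth=7

== LOOKUPS ==
["H1","H5","H1","H4","H4","H5","H4","H4","H4","H4","H5","H4","no-route","H3"]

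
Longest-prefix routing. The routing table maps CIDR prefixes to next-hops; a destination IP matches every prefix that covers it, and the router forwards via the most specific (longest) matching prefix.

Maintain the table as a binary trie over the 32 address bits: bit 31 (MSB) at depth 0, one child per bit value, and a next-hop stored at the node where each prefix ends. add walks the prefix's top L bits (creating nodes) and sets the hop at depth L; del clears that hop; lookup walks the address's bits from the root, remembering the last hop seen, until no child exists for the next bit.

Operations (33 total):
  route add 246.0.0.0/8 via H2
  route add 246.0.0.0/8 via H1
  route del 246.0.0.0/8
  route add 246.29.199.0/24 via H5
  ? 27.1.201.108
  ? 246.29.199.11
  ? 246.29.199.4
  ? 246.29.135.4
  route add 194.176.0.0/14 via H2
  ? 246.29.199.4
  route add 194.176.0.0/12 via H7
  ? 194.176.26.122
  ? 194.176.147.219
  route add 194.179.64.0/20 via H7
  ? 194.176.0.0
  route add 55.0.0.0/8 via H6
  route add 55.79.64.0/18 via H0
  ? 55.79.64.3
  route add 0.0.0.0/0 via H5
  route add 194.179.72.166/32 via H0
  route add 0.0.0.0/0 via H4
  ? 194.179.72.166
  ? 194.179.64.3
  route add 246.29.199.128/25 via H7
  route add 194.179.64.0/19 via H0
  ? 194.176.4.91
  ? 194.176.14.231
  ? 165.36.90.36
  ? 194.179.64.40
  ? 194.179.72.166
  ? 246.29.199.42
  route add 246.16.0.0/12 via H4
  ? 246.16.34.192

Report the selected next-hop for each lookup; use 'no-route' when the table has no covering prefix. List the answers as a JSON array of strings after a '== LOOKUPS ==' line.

Apply in order:
  + 246.0.0.0/8 (H2) depth=8
  + 246.0.0.0/8 (H1) depth=8
  del 246.0.0.0/8 (clear depth 8)
  + 246.29.199.0/24 (H5) depth=24
  ? 27.1.201.108  path d0:-  best=no-route
  ? 246.29.199.11  path d0:-→d1:-→d2:-→d3:-→d4:-→d5:-→d6:-→d7:-→d8:-→d9:-→d10:-→d11:-→d12:-→d13:-→d14:-→d15:-→d16:-→d17:-→d18:-→d19:-→d20:-→d21:-→d22:-→d23:-→d24:H5  best=H5
  ? 246.29.199.4  path d0:-→d1:-→d2:-→d3:-→d4:-→d5:-→d6:-→d7:-→d8:-→d9:-→d10:-→d11:-→d12:-→d13:-→d14:-→d15:-→d16:-→d17:-→d18:-→d19:-→d20:-→d21:-→d22:-→d23:-→d24:H5  best=H5
  ? 246.29.135.4  path d0:-→d1:-→d2:-→d3:-→d4:-→d5:-→d6:-→d7:-→d8:-→d9:-→d10:-→d11:-→d12:-→d13:-→d14:-→d15:-→d16:-→d17:-  best=no-route
  + 194.176.0.0/14 (H2) depth=14
  ? 246.29.199.4  path d0:-→d1:-→d2:-→d3:-→d4:-→d5:-→d6:-→d7:-→d8:-→d9:-→d10:-→d11:-→d12:-→d13:-→d14:-→d15:-→d16:-→d17:-→d18:-→d19:-→d20:-→d21:-→d22:-→d23:-→d24:H5  best=H5
  + 194.176.0.0/12 (H7) depth=12
  ? 194.176.26.122  path d0:-→d1:-→d2:-→d3:-→d4:-→d5:-→d6:-→d7:-→d8:-→d9:-→d10:-→d11:-→d12:H7→d13:-→d14:H2  best=H2
  ? 194.176.147.219  path d0:-→d1:-→d2:-→d3:-→d4:-→d5:-→d6:-→d7:-→d8:-→d9:-→d10:-→d11:-→d12:H7→d13:-→d14:H2  best=H2
  + 194.179.64.0/20 (H7) depth=20
  ? 194.176.0.0  path d0:-→d1:-→d2:-→d3:-→d4:-→d5:-→d6:-→d7:-→d8:-→d9:-→d10:-→d11:-→d12:H7→d13:-→d14:H2  best=H2
  + 55.0.0.0/8 (H6) depth=8
  + 55.79.64.0/18 (H0) depth=18
  ? 55.79.64.3  path d0:-→d1:-→d2:-→d3:-→d4:-→d5:-→d6:-→d7:-→d8:H6→d9:-→d10:-→d11:-→d12:-→d13:-→d14:-→d15:-→d16:-→d17:-→d18:H0  best=H0
  + 0.0.0.0/0 (H5) depth=0
  + 194.179.72.166/32 (H0) depth=32
  + 0.0.0.0/0 (H4) depth=0
  ? 194.179.72.166  path d0:H4→d1:-→d2:-→d3:-→d4:-→d5:-→d6:-→d7:-→d8:-→d9:-→d10:-→d11:-→d12:H7→d13:-→d14:H2→d15:-→d16:-→d17:-→d18:-→d19:-→d20:H7→d21:-→d22:-→d23:-→d24:-→d25:-→d26:-→d27:-→d28:-→d29:-→d30:-→d31:-→d32:H0  best=H0
  ? 194.179.64.3  path d0:H4→d1:-→d2:-→d3:-→d4:-→d5:-→d6:-→d7:-→d8:-→d9:-→d10:-→d11:-→d12:H7→d13:-→d14:H2→d15:-→d16:-→d17:-→d18:-→d19:-→d20:H7  best=H7
  + 246.29.199.128/25 (H7) depth=25
  + 194.179.64.0/19 (H0) depth=19
  ? 194.176.4.91  path d0:H4→d1:-→d2:-→d3:-→d4:-→d5:-→d6:-→d7:-→d8:-→d9:-→d10:-→d11:-→d12:H7→d13:-→d14:H2  best=H2
  ? 194.176.14.231  path d0:H4→d1:-→d2:-→d3:-→d4:-→d5:-→d6:-→d7:-→d8:-→d9:-→d10:-→d11:-→d12:H7→d13:-→d14:H2  best=H2
  ? 165.36.90.36  path d0:H4→d1:-  best=H4
  ? 194.179.64.40  path d0:H4→d1:-→d2:-→d3:-→d4:-→d5:-→d6:-→d7:-→d8:-→d9:-→d10:-→d11:-→d12:H7→d13:-→d14:H2→d15:-→d16:-→d17:-→d18:-→d19:H0→d20:H7  best=H7
  ? 194.179.72.166  path d0:H4→d1:-→d2:-→d3:-→d4:-→d5:-→d6:-→d7:-→d8:-→d9:-→d10:-→d11:-→d12:H7→d13:-→d14:H2→d15:-→d16:-→d17:-→d18:-→d19:H0→d20:H7→d21:-→d22:-→d23:-→d24:-→d25:-→d26:-→d27:-→d28:-→d29:-→d30:-→d31:-→d32:H0  best=H0
  ? 246.29.199.42  path d0:H4→d1:-→d2:-→d3:-→d4:-→d5:-→d6:-→d7:-→d8:-→d9:-→d10:-→d11:-→d12:-→d13:-→d14:-→d15:-→d16:-→d17:-→d18:-→d19:-→d20:-→d21:-→d22:-→d23:-→d24:H5  best=H5
  + 246.16.0.0/12 (H4) depth=12
  ? 246.16.34.192  path d0:H4→d1:-→d2:-→d3:-→d4:-→d5:-→d6:-→d7:-→d8:-→d9:-→d10:-→d11:-→d12:H4  best=H4

== LOOKUPS ==
["no-route","H5","H5","no-route","H5","H2","H2","H2","H0","H0","H7","H2","H2","H4","H7","H0","H5","H4"]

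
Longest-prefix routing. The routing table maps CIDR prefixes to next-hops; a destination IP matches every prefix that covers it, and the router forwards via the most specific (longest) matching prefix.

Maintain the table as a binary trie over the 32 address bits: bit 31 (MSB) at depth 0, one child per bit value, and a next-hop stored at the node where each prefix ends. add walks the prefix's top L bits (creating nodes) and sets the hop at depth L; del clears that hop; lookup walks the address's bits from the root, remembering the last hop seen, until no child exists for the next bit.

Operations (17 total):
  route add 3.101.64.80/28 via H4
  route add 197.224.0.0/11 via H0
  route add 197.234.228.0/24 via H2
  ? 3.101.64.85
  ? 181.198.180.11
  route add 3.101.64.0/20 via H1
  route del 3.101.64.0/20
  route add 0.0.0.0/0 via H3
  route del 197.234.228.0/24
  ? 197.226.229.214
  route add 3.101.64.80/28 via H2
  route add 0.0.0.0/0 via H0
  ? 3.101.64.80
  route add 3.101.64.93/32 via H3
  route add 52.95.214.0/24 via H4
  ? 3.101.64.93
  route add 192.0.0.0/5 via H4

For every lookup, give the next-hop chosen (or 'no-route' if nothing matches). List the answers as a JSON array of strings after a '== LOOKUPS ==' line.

Apply in order:
  add 3.101.64.80/28 -> H4 at depth 28
  add 197.224.0.0/11 -> H0 at depth 11
  add 197.234.228.0/24 -> H2 at depth 24
  Q 3.101.64.85: descend 0000001101100101010000000101 ; hops seen [H4] ; pick H4
  Q 181.198.180.11: descend 1 ; hops seen [∅] ; pick no-route
  add 3.101.64.0/20 -> H1 at depth 20
  del 3.101.64.0/20 (clear depth 20)
  add 0.0.0.0/0 -> H3 at depth 0
  del 197.234.228.0/24 (clear depth 24)
  Q 197.226.229.214: descend 110001011110 ; hops seen [H3,H0] ; pick H0
  add 3.101.64.80/28 -> H2 at depth 28
  add 0.0.0.0/0 -> H0 at depth 0
  Q 3.101.64.80: descend 0000001101100101010000000101 ; hops seen [H0,H2] ; pick H2
  add 3.101.64.93/32 -> H3 at depth 32
  add 52.95.214.0/24 -> H4 at depth 24
  Q 3.101.64.93: descend 00000011011001010100000001011101 ; hops seen [H0,H2,H3] ; pick H3
  add 192.0.0.0/5 -> H4 at depth 5

== LOOKUPS ==
["H4","no-route","H0","H2","H3"]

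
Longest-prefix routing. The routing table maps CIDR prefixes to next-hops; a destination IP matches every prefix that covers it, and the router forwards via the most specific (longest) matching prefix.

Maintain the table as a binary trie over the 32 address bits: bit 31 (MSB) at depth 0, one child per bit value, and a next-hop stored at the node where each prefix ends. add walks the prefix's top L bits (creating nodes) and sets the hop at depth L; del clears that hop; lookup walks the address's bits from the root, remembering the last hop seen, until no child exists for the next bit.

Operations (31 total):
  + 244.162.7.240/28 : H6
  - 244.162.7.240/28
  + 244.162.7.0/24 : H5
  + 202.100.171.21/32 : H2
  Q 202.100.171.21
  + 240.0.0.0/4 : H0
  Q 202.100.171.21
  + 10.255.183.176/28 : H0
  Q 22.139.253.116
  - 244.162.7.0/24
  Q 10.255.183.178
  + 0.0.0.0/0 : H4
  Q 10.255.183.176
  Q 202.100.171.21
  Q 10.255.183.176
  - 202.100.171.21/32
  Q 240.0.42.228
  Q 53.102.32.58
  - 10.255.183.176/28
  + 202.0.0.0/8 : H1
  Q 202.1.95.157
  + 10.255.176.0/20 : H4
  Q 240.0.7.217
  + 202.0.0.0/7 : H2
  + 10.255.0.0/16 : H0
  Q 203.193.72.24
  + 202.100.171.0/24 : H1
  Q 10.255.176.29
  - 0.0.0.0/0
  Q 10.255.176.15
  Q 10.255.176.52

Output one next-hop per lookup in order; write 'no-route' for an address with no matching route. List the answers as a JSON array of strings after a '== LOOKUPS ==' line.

Process each operation:
  add 244.162.7.240/28 -> H6 at depth 28
  - 244.162.7.240/28 clear@28
  add 244.162.7.0/24 -> H5 at depth 24
  add 202.100.171.21/32 -> H2 at depth 32
  lookup 202.100.171.21: bits 11001010011001001010101100010101 walk d0:-→d1:-→d2:-→d3:-→d4:-→d5:-→d6:-→d7:-→d8:-→d9:-→d10:-→d11:-→d12:-→d13:-→d14:-→d15:-→d16:-→d17:-→d18:-→d19:-→d20:-→d21:-→d22:-→d23:-→d24:-→d25:-→d26:-→d27:-→d28:-→d29:-→d30:-→d31:-→d32:H2 -> H2
  add 240.0.0.0/4 -> H0 at depth 4
  lookup 202.100.171.21: bits 11001010011001001010101100010101 walk d0:-→d1:-→d2:-→d3:-→d4:-→d5:-→d6:-→d7:-→d8:-→d9:-→d10:-→d11:-→d12:-→d13:-→d14:-→d15:-→d16:-→d17:-→d18:-→d19:-→d20:-→d21:-→d22:-→d23:-→d24:-→d25:-→d26:-→d27:-→d28:-→d29:-→d30:-→d31:-→d32:H2 -> H2
  add 10.255.183.176/28 -> H0 at depth 28
  lookup 22.139.253.116: bits 000 walk d0:-→d1:-→d2:-→d3:- -> no-route
  - 244.162.7.0/24 clear@24
  lookup 10.255.183.178: bits 0000101011111111101101111011 walk d0:-→d1:-→d2:-→d3:-→d4:-→d5:-→d6:-→d7:-→d8:-→d9:-→d10:-→d11:-→d12:-→d13:-→d14:-→d15:-→d16:-→d17:-→d18:-→d19:-→d20:-→d21:-→d22:-→d23:-→d24:-→d25:-→d26:-→d27:-→d28:H0 -> H0
  add 0.0.0.0/0 -> H4 at depth 0
  lookup 10.255.183.176: bits 0000101011111111101101111011 walk d0:H4→d1:-→d2:-→d3:-→d4:-→d5:-→d6:-→d7:-→d8:-→d9:-→d10:-→d11:-→d12:-→d13:-→d14:-→d15:-→d16:-→d17:-→d18:-→d19:-→d20:-→d21:-→d22:-→d23:-→d24:-→d25:-→d26:-→d27:-→d28:H0 -> H0
  lookup 202.100.171.21: bits 11001010011001001010101100010101 walk d0:H4→d1:-→d2:-→d3:-→d4:-→d5:-→d6:-→d7:-→d8:-→d9:-→d10:-→d11:-→d12:-→d13:-→d14:-→d15:-→d16:-→d17:-→d18:-→d19:-→d20:-→d21:-→d22:-→d23:-→d24:-→d25:-→d26:-→d27:-→d28:-→d29:-→d30:-→d31:-→d32:H2 -> H2
  lookup 10.255.183.176: bits 0000101011111111101101111011 walk d0:H4→d1:-→d2:-→d3:-→d4:-→d5:-→d6:-→d7:-→d8:-→d9:-→d10:-→d11:-→d12:-→d13:-→d14:-→d15:-→d16:-→d17:-→d18:-→d19:-→d20:-→d21:-→d22:-→d23:-→d24:-→d25:-→d26:-→d27:-→d28:H0 -> H0
  - 202.100.171.21/32 clear@32
  lookup 240.0.42.228: bits 11110 walk d0:H4→d1:-→d2:-→d3:-→d4:H0→d5:- -> H0
  lookup 53.102.32.58: bits 00 walk d0:H4→d1:-→d2:- -> H4
  - 10.255.183.176/28 clear@28
  add 202.0.0.0/8 -> H1 at depth 8
  lookup 202.1.95.157: bits 110010100 walk d0:H4→d1:-→d2:-→d3:-→d4:-→d5:-→d6:-→d7:-→d8:H1→d9:- -> H1
  add 10.255.176.0/20 -> H4 at depth 20
  lookup 240.0.7.217: bits 11110 walk d0:H4→d1:-→d2:-→d3:-→d4:H0→d5:- -> H0
  add 202.0.0.0/7 -> H2 at depth 7
  add 10.255.0.0/16 -> H0 at depth 16
  lookup 203.193.72.24: bits 1100101 walk d0:H4→d1:-→d2:-→d3:-→d4:-→d5:-→d6:-→d7:H2 -> H2
  add 202.100.171.0/24 -> H1 at depth 24
  lookup 10.255.176.29: bits 000010101111111110110 walk d0:H4→d1:-→d2:-→d3:-→d4:-→d5:-→d6:-→d7:-→d8:-→d9:-→d10:-→d11:-→d12:-→d13:-→d14:-→d15:-→d16:H0→d17:-→d18:-→d19:-→d20:H4→d21:- -> H4
  - 0.0.0.0/0 clear@0
  lookup 10.255.176.15: bits 000010101111111110110 walk d0:-→d1:-→d2:-→d3:-→d4:-→d5:-→d6:-→d7:-→d8:-→d9:-→d10:-→d11:-→d12:-→d13:-→d14:-→d15:-→d16:H0→d17:-→d18:-→d19:-→d20:H4→d21:- -> H4
  lookup 10.255.176.52: bits 000010101111111110110 walk d0:-→d1:-→d2:-→d3:-→d4:-→d5:-→d6:-→d7:-→d8:-→d9:-→d10:-→d11:-→d12:-→d13:-→d14:-→d15:-→d16:H0→d17:-→d18:-→d19:-→d20:H4→d21:- -> H4

== LOOKUPS ==
["H2","H2","no-route","H0","H0","H2","H0","H0","H4","H1","H0","H2","H4","H4","H4"]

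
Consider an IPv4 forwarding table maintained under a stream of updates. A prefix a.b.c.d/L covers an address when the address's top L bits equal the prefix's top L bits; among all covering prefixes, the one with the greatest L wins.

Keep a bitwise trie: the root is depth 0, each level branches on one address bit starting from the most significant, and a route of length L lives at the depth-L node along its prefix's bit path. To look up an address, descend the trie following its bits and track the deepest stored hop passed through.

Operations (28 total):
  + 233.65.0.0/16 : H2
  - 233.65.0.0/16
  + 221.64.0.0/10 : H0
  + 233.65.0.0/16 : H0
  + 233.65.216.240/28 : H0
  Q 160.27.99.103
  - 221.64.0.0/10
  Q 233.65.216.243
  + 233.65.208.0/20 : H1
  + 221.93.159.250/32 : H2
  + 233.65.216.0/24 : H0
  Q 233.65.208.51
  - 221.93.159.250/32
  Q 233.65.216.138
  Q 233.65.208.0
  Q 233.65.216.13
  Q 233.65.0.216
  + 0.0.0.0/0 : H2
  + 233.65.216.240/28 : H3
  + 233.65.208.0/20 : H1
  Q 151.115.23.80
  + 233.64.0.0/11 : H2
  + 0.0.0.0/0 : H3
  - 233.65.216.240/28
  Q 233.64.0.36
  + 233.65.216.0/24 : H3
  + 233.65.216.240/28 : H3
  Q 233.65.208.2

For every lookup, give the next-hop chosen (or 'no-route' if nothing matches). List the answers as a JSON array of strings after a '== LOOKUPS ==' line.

Process each operation:
  + 233.65.0.0/16 (H2) depth=16
  del 233.65.0.0/16 (clear depth 16)
  + 221.64.0.0/10 (H0) depth=10
  + 233.65.0.0/16 (H0) depth=16
  + 233.65.216.240/28 (H0) depth=28
  lookup 160.27.99.103: bits 1 walk d0:-→d1:- -> no-route
  del 221.64.0.0/10 (clear depth 10)
  lookup 233.65.216.243: bits 1110100101000001110110001111 walk d0:-→d1:-→d2:-→d3:-→d4:-→d5:-→d6:-→d7:-→d8:-→d9:-→d10:-→d11:-→d12:-→d13:-→d14:-→d15:-→d16:H0→d17:-→d18:-→d19:-→d20:-→d21:-→d22:-→d23:-→d24:-→d25:-→d26:-→d27:-→d28:H0 -> H0
  + 233.65.208.0/20 (H1) depth=20
  + 221.93.159.250/32 (H2) depth=32
  + 233.65.216.0/24 (H0) depth=24
  lookup 233.65.208.51: bits 11101001010000011101 walk d0:-→d1:-→d2:-→d3:-→d4:-→d5:-→d6:-→d7:-→d8:-→d9:-→d10:-→d11:-→d12:-→d13:-→d14:-→d15:-→d16:H0→d17:-→d18:-→d19:-→d20:H1 -> H1
  del 221.93.159.250/32 (clear depth 32)
  lookup 233.65.216.138: bits 1110100101000001110110001 walk d0:-→d1:-→d2:-→d3:-→d4:-→d5:-→d6:-→d7:-→d8:-→d9:-→d10:-→d11:-→d12:-→d13:-→d14:-→d15:-→d16:H0→d17:-→d18:-→d19:-→d20:H1→d21:-→d22:-→d23:-→d24:H0→d25:- -> H0
  lookup 233.65.208.0: bits 11101001010000011101 walk d0:-→d1:-→d2:-→d3:-→d4:-→d5:-→d6:-→d7:-→d8:-→d9:-→d10:-→d11:-→d12:-→d13:-→d14:-→d15:-→d16:H0→d17:-→d18:-→d19:-→d20:H1 -> H1
  lookup 233.65.216.13: bits 111010010100000111011000 walk d0:-→d1:-→d2:-→d3:-→d4:-→d5:-→d6:-→d7:-→d8:-→d9:-→d10:-→d11:-→d12:-→d13:-→d14:-→d15:-→d16:H0→d17:-→d18:-→d19:-→d20:H1→d21:-→d22:-→d23:-→d24:H0 -> H0
  lookup 233.65.0.216: bits 1110100101000001 walk d0:-→d1:-→d2:-→d3:-→d4:-→d5:-→d6:-→d7:-→d8:-→d9:-→d10:-→d11:-→d12:-→d13:-→d14:-→d15:-→d16:H0 -> H0
  + 0.0.0.0/0 (H2) depth=0
  + 233.65.216.240/28 (H3) depth=28
  + 233.65.208.0/20 (H1) depth=20
  lookup 151.115.23.80: bits 1 walk d0:H2→d1:- -> H2
  + 233.64.0.0/11 (H2) depth=11
  + 0.0.0.0/0 (H3) depth=0
  del 233.65.216.240/28 (clear depth 28)
  lookup 233.64.0.36: bits 111010010100000 walk d0:H3→d1:-→d2:-→d3:-→d4:-→d5:-→d6:-→d7:-→d8:-→d9:-→d10:-→d11:H2→d12:-→d13:-→d14:-→d15:- -> H2
  + 233.65.216.0/24 (H3) depth=24
  + 233.65.216.240/28 (H3) depth=28
  lookup 233.65.208.2: bits 11101001010000011101 walk d0:H3→d1:-→d2:-→d3:-→d4:-→d5:-→d6:-→d7:-→d8:-→d9:-→d10:-→d11:H2→d12:-→d13:-→d14:-→d15:-→d16:H0→d17:-→d18:-→d19:-→d20:H1 -> H1

== LOOKUPS ==
["no-route","H0","H1","H0","H1","H0","H0","H2","H2","H1"]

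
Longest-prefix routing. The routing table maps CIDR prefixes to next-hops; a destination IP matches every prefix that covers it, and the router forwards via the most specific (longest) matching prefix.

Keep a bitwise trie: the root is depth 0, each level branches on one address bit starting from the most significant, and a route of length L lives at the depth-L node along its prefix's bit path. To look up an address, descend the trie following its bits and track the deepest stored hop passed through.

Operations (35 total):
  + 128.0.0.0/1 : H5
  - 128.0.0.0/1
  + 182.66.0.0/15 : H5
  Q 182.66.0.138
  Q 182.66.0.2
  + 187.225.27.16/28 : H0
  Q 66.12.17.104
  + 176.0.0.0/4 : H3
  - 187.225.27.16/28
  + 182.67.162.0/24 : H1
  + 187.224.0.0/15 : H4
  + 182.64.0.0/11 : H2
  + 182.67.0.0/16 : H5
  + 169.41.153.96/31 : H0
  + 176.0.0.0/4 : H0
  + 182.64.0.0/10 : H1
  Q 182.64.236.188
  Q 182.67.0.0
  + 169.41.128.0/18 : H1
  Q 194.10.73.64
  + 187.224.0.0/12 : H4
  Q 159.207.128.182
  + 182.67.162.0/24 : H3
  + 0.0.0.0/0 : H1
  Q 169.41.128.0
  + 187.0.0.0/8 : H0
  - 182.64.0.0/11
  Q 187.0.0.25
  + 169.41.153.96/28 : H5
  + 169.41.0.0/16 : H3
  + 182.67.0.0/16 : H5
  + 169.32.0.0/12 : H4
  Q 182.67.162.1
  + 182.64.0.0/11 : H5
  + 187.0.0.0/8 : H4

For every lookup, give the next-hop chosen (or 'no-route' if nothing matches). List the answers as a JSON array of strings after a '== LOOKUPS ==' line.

Apply in order:
  add 128.0.0.0/1 -> H5 at depth 1
  - 128.0.0.0/1 clear@1
  add 182.66.0.0/15 -> H5 at depth 15
  ? 182.66.0.138  path d0:-→d1:-→d2:-→d3:-→d4:-→d5:-→d6:-→d7:-→d8:-→d9:-→d10:-→d11:-→d12:-→d13:-→d14:-→d15:H5  best=H5
  ? 182.66.0.2  path d0:-→d1:-→d2:-→d3:-→d4:-→d5:-→d6:-→d7:-→d8:-→d9:-→d10:-→d11:-→d12:-→d13:-→d14:-→d15:H5  best=H5
  add 187.225.27.16/28 -> H0 at depth 28
  ? 66.12.17.104  path d0:-  best=no-route
  add 176.0.0.0/4 -> H3 at depth 4
  - 187.225.27.16/28 clear@28
  add 182.67.162.0/24 -> H1 at depth 24
  add 187.224.0.0/15 -> H4 at depth 15
  add 182.64.0.0/11 -> H2 at depth 11
  add 182.67.0.0/16 -> H5 at depth 16
  add 169.41.153.96/31 -> H0 at depth 31
  add 176.0.0.0/4 -> H0 at depth 4
  add 182.64.0.0/10 -> H1 at depth 10
  ? 182.64.236.188  path d0:-→d1:-→d2:-→d3:-→d4:H0→d5:-→d6:-→d7:-→d8:-→d9:-→d10:H1→d11:H2→d12:-→d13:-→d14:-  best=H2
  ? 182.67.0.0  path d0:-→d1:-→d2:-→d3:-→d4:H0→d5:-→d6:-→d7:-→d8:-→d9:-→d10:H1→d11:H2→d12:-→d13:-→d14:-→d15:H5→d16:H5  best=H5
  add 169.41.128.0/18 -> H1 at depth 18
  ? 194.10.73.64  path d0:-→d1:-  best=no-route
  add 187.224.0.0/12 -> H4 at depth 12
  ? 159.207.128.182  path d0:-→d1:-→d2:-  best=no-route
  add 182.67.162.0/24 -> H3 at depth 24
  add 0.0.0.0/0 -> H1 at depth 0
  ? 169.41.128.0  path d0:H1→d1:-→d2:-→d3:-→d4:-→d5:-→d6:-→d7:-→d8:-→d9:-→d10:-→d11:-→d12:-→d13:-→d14:-→d15:-→d16:-→d17:-→d18:H1→d19:-  best=H1
  add 187.0.0.0/8 -> H0 at depth 8
  - 182.64.0.0/11 clear@11
  ? 187.0.0.25  path d0:H1→d1:-→d2:-→d3:-→d4:H0→d5:-→d6:-→d7:-→d8:H0  best=H0
  add 169.41.153.96/28 -> H5 at depth 28
  add 169.41.0.0/16 -> H3 at depth 16
  add 182.67.0.0/16 -> H5 at depth 16
  add 169.32.0.0/12 -> H4 at depth 12
  ? 182.67.162.1  path d0:H1→d1:-→d2:-→d3:-→d4:H0→d5:-→d6:-→d7:-→d8:-→d9:-→d10:H1→d11:-→d12:-→d13:-→d14:-→d15:H5→d16:H5→d17:-→d18:-→d19:-→d20:-→d21:-→d22:-→d23:-→d24:H3  best=H3
  add 182.64.0.0/11 -> H5 at depth 11
  add 187.0.0.0/8 -> H4 at depth 8

== LOOKUPS ==
["H5","H5","no-route","H2","H5","no-route","no-route","H1","H0","H3"]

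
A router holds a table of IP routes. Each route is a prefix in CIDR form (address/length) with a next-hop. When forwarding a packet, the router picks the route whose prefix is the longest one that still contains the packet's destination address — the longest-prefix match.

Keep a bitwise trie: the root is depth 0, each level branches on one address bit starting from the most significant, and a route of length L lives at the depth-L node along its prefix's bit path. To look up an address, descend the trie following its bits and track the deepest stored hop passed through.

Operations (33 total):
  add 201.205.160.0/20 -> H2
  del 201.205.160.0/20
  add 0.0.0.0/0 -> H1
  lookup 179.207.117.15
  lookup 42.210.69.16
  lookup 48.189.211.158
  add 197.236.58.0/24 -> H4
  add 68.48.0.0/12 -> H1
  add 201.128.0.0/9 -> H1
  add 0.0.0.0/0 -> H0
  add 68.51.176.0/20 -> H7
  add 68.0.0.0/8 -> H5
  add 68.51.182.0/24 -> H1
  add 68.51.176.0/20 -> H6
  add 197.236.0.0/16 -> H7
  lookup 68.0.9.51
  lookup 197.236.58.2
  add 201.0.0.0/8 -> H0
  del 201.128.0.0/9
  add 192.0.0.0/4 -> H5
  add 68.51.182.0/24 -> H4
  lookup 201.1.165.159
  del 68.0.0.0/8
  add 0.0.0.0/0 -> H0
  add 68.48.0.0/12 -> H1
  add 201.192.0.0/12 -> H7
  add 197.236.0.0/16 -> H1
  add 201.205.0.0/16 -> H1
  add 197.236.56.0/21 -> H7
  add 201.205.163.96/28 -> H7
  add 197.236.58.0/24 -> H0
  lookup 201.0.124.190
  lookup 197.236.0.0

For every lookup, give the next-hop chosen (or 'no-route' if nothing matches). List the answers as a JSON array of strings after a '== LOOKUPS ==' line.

Process each operation:
  + 201.205.160.0/20 (H2) depth=20
  - 201.205.160.0/20 clear@20
  + 0.0.0.0/0 (H1) depth=0
  lookup 179.207.117.15: bits 1 walk d0:H1→d1:- -> H1
  lookup 42.210.69.16: bits ε walk d0:H1 -> H1
  lookup 48.189.211.158: bits ε walk d0:H1 -> H1
  + 197.236.58.0/24 (H4) depth=24
  + 68.48.0.0/12 (H1) depth=12
  + 201.128.0.0/9 (H1) depth=9
  + 0.0.0.0/0 (H0) depth=0
  + 68.51.176.0/20 (H7) depth=20
  + 68.0.0.0/8 (H5) depth=8
  + 68.51.182.0/24 (H1) depth=24
  + 68.51.176.0/20 (H6) depth=20
  + 197.236.0.0/16 (H7) depth=16
  lookup 68.0.9.51: bits 0100010000 walk d0:H0→d1:-→d2:-→d3:-→d4:-→d5:-→d6:-→d7:-→d8:H5→d9:-→d10:- -> H5
  lookup 197.236.58.2: bits 110001011110110000111010 walk d0:H0→d1:-→d2:-→d3:-→d4:-→d5:-→d6:-→d7:-→d8:-→d9:-→d10:-→d11:-→d12:-→d13:-→d14:-→d15:-→d16:H7→d17:-→d18:-→d19:-→d20:-→d21:-→d22:-→d23:-→d24:H4 -> H4
  + 201.0.0.0/8 (H0) depth=8
  - 201.128.0.0/9 clear@9
  + 192.0.0.0/4 (H5) depth=4
  + 68.51.182.0/24 (H4) depth=24
  lookup 201.1.165.159: bits 11001001 walk d0:H0→d1:-→d2:-→d3:-→d4:H5→d5:-→d6:-→d7:-→d8:H0 -> H0
  - 68.0.0.0/8 clear@8
  + 0.0.0.0/0 (H0) depth=0
  + 68.48.0.0/12 (H1) depth=12
  + 201.192.0.0/12 (H7) depth=12
  + 197.236.0.0/16 (H1) depth=16
  + 201.205.0.0/16 (H1) depth=16
  + 197.236.56.0/21 (H7) depth=21
  + 201.205.163.96/28 (H7) depth=28
  + 197.236.58.0/24 (H0) depth=24
  lookup 201.0.124.190: bits 11001001 walk d0:H0→d1:-→d2:-→d3:-→d4:H5→d5:-→d6:-→d7:-→d8:H0 -> H0
  lookup 197.236.0.0: bits 110001011110110000 walk d0:H0→d1:-→d2:-→d3:-→d4:H5→d5:-→d6:-→d7:-→d8:-→d9:-→d10:-→d11:-→d12:-→d13:-→d14:-→d15:-→d16:H1→d17:-→d18:- -> H1

== LOOKUPS ==
["H1","H1","H1","H5","H4","H0","H0","H1"]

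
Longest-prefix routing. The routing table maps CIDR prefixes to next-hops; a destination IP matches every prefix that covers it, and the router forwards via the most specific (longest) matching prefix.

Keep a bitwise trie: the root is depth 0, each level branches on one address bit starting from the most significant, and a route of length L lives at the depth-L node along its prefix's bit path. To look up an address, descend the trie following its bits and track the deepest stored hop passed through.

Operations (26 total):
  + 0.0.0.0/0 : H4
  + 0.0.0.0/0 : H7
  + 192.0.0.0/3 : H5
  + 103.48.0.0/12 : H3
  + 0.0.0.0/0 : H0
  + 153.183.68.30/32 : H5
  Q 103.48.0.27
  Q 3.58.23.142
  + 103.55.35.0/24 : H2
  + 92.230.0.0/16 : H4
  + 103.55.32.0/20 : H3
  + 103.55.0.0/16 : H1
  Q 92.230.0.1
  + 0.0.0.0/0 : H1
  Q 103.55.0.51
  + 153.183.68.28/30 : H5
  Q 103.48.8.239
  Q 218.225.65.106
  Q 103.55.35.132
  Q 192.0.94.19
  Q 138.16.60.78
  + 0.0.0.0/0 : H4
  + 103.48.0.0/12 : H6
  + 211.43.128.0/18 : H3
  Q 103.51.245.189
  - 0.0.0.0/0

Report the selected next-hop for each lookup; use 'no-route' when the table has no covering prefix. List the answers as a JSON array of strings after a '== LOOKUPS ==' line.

Apply in order:
  add 0.0.0.0/0 -> H4 at depth 0
  add 0.0.0.0/0 -> H7 at depth 0
  add 192.0.0.0/3 -> H5 at depth 3
  add 103.48.0.0/12 -> H3 at depth 12
  add 0.0.0.0/0 -> H0 at depth 0
  add 153.183.68.30/32 -> H5 at depth 32
  Q 103.48.0.27: descend 011001110011 ; hops seen [H0,H3] ; pick H3
  Q 3.58.23.142: descend 0 ; hops seen [H0] ; pick H0
  add 103.55.35.0/24 -> H2 at depth 24
  add 92.230.0.0/16 -> H4 at depth 16
  add 103.55.32.0/20 -> H3 at depth 20
  add 103.55.0.0/16 -> H1 at depth 16
  Q 92.230.0.1: descend 0101110011100110 ; hops seen [H0,H4] ; pick H4
  add 0.0.0.0/0 -> H1 at depth 0
  Q 103.55.0.51: descend 011001110011011100 ; hops seen [H1,H3,H1] ; pick H1
  add 153.183.68.28/30 -> H5 at depth 30
  Q 103.48.8.239: descend 0110011100110 ; hops seen [H1,H3] ; pick H3
  Q 218.225.65.106: descend 110 ; hops seen [H1,H5] ; pick H5
  Q 103.55.35.132: descend 011001110011011100100011 ; hops seen [H1,H3,H1,H3,H2] ; pick H2
  Q 192.0.94.19: descend 110 ; hops seen [H1,H5] ; pick H5
  Q 138.16.60.78: descend 100 ; hops seen [H1] ; pick H1
  add 0.0.0.0/0 -> H4 at depth 0
  add 103.48.0.0/12 -> H6 at depth 12
  add 211.43.128.0/18 -> H3 at depth 18
  Q 103.51.245.189: descend 0110011100110 ; hops seen [H4,H6] ; pick H6
  del 0.0.0.0/0 (clear depth 0)

== LOOKUPS ==
["H3","H0","H4","H1","H3","H5","H2","H5","H1","H6"]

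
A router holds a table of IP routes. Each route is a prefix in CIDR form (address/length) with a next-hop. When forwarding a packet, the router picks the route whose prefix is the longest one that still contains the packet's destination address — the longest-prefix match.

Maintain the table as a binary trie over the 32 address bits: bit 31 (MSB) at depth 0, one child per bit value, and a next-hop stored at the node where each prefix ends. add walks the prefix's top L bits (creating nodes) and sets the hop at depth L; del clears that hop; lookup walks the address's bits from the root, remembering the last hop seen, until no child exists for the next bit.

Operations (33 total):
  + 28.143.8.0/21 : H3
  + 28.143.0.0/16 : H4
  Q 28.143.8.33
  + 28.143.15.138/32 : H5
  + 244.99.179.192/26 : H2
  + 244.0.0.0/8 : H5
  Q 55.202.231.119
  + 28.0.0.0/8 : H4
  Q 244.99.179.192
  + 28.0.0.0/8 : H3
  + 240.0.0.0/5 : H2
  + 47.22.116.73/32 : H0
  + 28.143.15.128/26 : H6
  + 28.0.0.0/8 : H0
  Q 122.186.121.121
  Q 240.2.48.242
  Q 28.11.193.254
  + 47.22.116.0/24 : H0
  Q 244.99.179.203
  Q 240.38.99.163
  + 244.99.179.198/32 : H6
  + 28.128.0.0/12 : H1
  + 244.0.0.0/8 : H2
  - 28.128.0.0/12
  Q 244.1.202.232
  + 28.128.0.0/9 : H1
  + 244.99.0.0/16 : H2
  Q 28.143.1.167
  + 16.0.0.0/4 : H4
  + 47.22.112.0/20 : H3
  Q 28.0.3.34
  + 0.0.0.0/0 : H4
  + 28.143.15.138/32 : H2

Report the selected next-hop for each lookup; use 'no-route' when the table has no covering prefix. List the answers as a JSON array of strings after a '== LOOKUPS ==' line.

Process each operation:
  add 28.143.8.0/21 -> H3 at depth 21
  add 28.143.0.0/16 -> H4 at depth 16
  lookup 28.143.8.33: bits 000111001000111100001 walk d0:-→d1:-→d2:-→d3:-→d4:-→d5:-→d6:-→d7:-→d8:-→d9:-→d10:-→d11:-→d12:-→d13:-→d14:-→d15:-→d16:H4→d17:-→d18:-→d19:-→d20:-→d21:H3 -> H3
  add 28.143.15.138/32 -> H5 at depth 32
  add 244.99.179.192/26 -> H2 at depth 26
  add 244.0.0.0/8 -> H5 at depth 8
  lookup 55.202.231.119: bits 00 walk d0:-→d1:-→d2:- -> no-route
  add 28.0.0.0/8 -> H4 at depth 8
  lookup 244.99.179.192: bits 11110100011000111011001111 walk d0:-→d1:-→d2:-→d3:-→d4:-→d5:-→d6:-→d7:-→d8:H5→d9:-→d10:-→d11:-→d12:-→d13:-→d14:-→d15:-→d16:-→d17:-→d18:-→d19:-→d20:-→d21:-→d22:-→d23:-→d24:-→d25:-→d26:H2 -> H2
  add 28.0.0.0/8 -> H3 at depth 8
  add 240.0.0.0/5 -> H2 at depth 5
  add 47.22.116.73/32 -> H0 at depth 32
  add 28.143.15.128/26 -> H6 at depth 26
  add 28.0.0.0/8 -> H0 at depth 8
  lookup 122.186.121.121: bits 0 walk d0:-→d1:- -> no-route
  lookup 240.2.48.242: bits 11110 walk d0:-→d1:-→d2:-→d3:-→d4:-→d5:H2 -> H2
  lookup 28.11.193.254: bits 00011100 walk d0:-→d1:-→d2:-→d3:-→d4:-→d5:-→d6:-→d7:-→d8:H0 -> H0
  add 47.22.116.0/24 -> H0 at depth 24
  lookup 244.99.179.203: bits 11110100011000111011001111 walk d0:-→d1:-→d2:-→d3:-→d4:-→d5:H2→d6:-→d7:-→d8:H5→d9:-→d10:-→d11:-→d12:-→d13:-→d14:-→d15:-→d16:-→d17:-→d18:-→d19:-→d20:-→d21:-→d22:-→d23:-→d24:-→d25:-→d26:H2 -> H2
  lookup 240.38.99.163: bits 11110 walk d0:-→d1:-→d2:-→d3:-→d4:-→d5:H2 -> H2
  add 244.99.179.198/32 -> H6 at depth 32
  add 28.128.0.0/12 -> H1 at depth 12
  add 244.0.0.0/8 -> H2 at depth 8
  del 28.128.0.0/12 (clear depth 12)
  lookup 244.1.202.232: bits 111101000 walk d0:-→d1:-→d2:-→d3:-→d4:-→d5:H2→d6:-→d7:-→d8:H2→d9:- -> H2
  add 28.128.0.0/9 -> H1 at depth 9
  add 244.99.0.0/16 -> H2 at depth 16
  lookup 28.143.1.167: bits 00011100100011110000 walk d0:-→d1:-→d2:-→d3:-→d4:-→d5:-→d6:-→d7:-→d8:H0→d9:H1→d10:-→d11:-→d12:-→d13:-→d14:-→d15:-→d16:H4→d17:-→d18:-→d19:-→d20:- -> H4
  add 16.0.0.0/4 -> H4 at depth 4
  add 47.22.112.0/20 -> H3 at depth 20
  lookup 28.0.3.34: bits 00011100 walk d0:-→d1:-→d2:-→d3:-→d4:H4→d5:-→d6:-→d7:-→d8:H0 -> H0
  add 0.0.0.0/0 -> H4 at depth 0
  add 28.143.15.138/32 -> H2 at depth 32

== LOOKUPS ==
["H3","no-route","H2","no-route","H2","H0","H2","H2","H2","H4","H0"]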